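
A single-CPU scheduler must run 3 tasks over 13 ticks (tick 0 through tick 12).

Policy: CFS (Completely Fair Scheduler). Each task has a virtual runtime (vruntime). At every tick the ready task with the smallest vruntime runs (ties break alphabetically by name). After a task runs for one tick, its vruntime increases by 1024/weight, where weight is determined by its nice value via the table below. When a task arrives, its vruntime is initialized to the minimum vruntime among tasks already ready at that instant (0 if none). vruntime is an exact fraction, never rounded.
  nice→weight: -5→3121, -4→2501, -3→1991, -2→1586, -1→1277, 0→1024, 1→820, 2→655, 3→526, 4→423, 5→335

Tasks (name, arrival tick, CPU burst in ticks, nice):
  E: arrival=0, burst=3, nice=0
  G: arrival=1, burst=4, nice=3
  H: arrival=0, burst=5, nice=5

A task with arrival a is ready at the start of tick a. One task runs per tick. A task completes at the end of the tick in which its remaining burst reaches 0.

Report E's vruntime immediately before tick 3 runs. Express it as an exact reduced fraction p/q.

vruntime(E, start of tick 3) = 1/1

t=0: vr[E=0 H=0] → run E
t=1: vr[E=1 G=0 H=0] → run G
t=2: vr[E=1 G=512/263 H=0] → run H
t=3: vr[E=1 G=512/263 H=1024/335] → run E
t=4: vr[E=2 G=512/263 H=1024/335] → run G
t=5: vr[E=2 G=1024/263 H=1024/335] → run E
t=6: vr[G=1024/263 H=1024/335] → run H
t=7: vr[G=1024/263 H=2048/335] → run G
t=8: vr[G=1536/263 H=2048/335] → run G
t=9: vr[H=2048/335] → run H
t=10: vr[H=3072/335] → run H
t=11: vr[H=4096/335] → run H
t=12: (idle)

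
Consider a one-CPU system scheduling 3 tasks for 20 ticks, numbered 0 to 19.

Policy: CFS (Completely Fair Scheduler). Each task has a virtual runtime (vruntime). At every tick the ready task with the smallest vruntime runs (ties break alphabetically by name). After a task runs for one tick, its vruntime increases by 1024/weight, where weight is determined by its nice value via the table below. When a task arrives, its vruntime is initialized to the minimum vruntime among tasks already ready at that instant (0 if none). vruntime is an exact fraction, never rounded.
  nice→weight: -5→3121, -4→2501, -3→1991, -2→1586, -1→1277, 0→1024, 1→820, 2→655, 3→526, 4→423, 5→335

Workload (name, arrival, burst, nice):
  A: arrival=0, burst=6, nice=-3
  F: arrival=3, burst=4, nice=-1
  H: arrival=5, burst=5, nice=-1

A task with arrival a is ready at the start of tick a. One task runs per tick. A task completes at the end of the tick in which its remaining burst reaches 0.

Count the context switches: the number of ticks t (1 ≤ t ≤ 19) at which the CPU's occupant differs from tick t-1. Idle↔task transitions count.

t=0: vr[A=0] → run A
t=1: vr[A=1024/1991] → run A
t=2: vr[A=2048/1991] → run A
t=3: vr[A=3072/1991 F=3072/1991] → run A
t=4: vr[A=4096/1991 F=3072/1991] → run F
t=5: vr[A=4096/1991 F=5961728/2542507 H=4096/1991] → run A
t=6: vr[A=5120/1991 F=5961728/2542507 H=4096/1991] → run H
t=7: vr[A=5120/1991 F=5961728/2542507 H=7269376/2542507] → run F
t=8: vr[A=5120/1991 F=8000512/2542507 H=7269376/2542507] → run A
t=9: vr[F=8000512/2542507 H=7269376/2542507] → run H
t=10: vr[F=8000512/2542507 H=9308160/2542507] → run F
t=11: vr[F=10039296/2542507 H=9308160/2542507] → run H
t=12: vr[F=10039296/2542507 H=11346944/2542507] → run F
t=13: vr[H=11346944/2542507] → run H
t=14: vr[H=13385728/2542507] → run H
t=15: (idle)
t=16: (idle)
t=17: (idle)
t=18: (idle)
t=19: (idle)

context switches = 11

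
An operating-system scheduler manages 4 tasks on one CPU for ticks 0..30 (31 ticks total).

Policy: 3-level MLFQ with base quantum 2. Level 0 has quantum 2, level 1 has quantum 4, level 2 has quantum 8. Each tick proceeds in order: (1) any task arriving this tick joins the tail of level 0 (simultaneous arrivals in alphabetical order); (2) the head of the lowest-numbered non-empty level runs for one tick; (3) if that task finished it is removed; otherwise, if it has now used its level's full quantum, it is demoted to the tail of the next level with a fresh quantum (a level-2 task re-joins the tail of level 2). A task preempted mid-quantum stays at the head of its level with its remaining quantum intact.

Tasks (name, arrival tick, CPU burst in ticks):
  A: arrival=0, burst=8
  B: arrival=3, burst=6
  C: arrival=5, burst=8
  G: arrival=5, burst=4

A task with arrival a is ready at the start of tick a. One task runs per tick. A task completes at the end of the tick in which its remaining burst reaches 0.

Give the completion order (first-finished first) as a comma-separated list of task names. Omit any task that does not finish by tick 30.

completion order = B, G, A, C

t=0: L0/L1/L2 = A/-/- → run A
t=1: L0/L1/L2 = A/-/- → run A
t=2: L0/L1/L2 = -/A/- → run A
t=3: L0/L1/L2 = B/A/- → run B
t=4: L0/L1/L2 = B/A/- → run B
t=5: L0/L1/L2 = CG/AB/- → run C
t=6: L0/L1/L2 = CG/AB/- → run C
t=7: L0/L1/L2 = G/ABC/- → run G
t=8: L0/L1/L2 = G/ABC/- → run G
t=9: L0/L1/L2 = -/ABCG/- → run A
t=10: L0/L1/L2 = -/ABCG/- → run A
t=11: L0/L1/L2 = -/ABCG/- → run A
t=12: L0/L1/L2 = -/BCG/A → run B
t=13: L0/L1/L2 = -/BCG/A → run B
t=14: L0/L1/L2 = -/BCG/A → run B
t=15: L0/L1/L2 = -/BCG/A → run B
t=16: L0/L1/L2 = -/CG/A → run C
t=17: L0/L1/L2 = -/CG/A → run C
t=18: L0/L1/L2 = -/CG/A → run C
t=19: L0/L1/L2 = -/CG/A → run C
t=20: L0/L1/L2 = -/G/AC → run G
t=21: L0/L1/L2 = -/G/AC → run G
t=22: L0/L1/L2 = -/-/AC → run A
t=23: L0/L1/L2 = -/-/AC → run A
t=24: L0/L1/L2 = -/-/C → run C
t=25: L0/L1/L2 = -/-/C → run C
t=26: (idle)
t=27: (idle)
t=28: (idle)
t=29: (idle)
t=30: (idle)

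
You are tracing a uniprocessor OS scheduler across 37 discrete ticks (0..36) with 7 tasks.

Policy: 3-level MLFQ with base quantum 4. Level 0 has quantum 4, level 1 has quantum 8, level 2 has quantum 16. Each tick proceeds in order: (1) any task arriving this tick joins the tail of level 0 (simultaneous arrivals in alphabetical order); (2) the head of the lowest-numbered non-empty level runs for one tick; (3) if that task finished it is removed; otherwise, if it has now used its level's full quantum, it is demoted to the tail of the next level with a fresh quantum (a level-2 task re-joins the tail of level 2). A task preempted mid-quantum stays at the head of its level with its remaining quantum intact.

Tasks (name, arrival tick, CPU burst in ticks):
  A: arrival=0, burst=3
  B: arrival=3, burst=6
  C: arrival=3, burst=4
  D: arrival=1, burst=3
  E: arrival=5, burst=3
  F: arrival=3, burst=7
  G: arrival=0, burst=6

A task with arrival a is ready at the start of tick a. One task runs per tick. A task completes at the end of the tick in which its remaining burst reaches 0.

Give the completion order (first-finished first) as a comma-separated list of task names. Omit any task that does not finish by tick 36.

t=0: L0/L1/L2 = AG/-/- → run A
t=1: L0/L1/L2 = AGD/-/- → run A
t=2: L0/L1/L2 = AGD/-/- → run A
t=3: L0/L1/L2 = GDBCF/-/- → run G
t=4: L0/L1/L2 = GDBCF/-/- → run G
t=5: L0/L1/L2 = GDBCFE/-/- → run G
t=6: L0/L1/L2 = GDBCFE/-/- → run G
t=7: L0/L1/L2 = DBCFE/G/- → run D
t=8: L0/L1/L2 = DBCFE/G/- → run D
t=9: L0/L1/L2 = DBCFE/G/- → run D
t=10: L0/L1/L2 = BCFE/G/- → run B
t=11: L0/L1/L2 = BCFE/G/- → run B
t=12: L0/L1/L2 = BCFE/G/- → run B
t=13: L0/L1/L2 = BCFE/G/- → run B
t=14: L0/L1/L2 = CFE/GB/- → run C
t=15: L0/L1/L2 = CFE/GB/- → run C
t=16: L0/L1/L2 = CFE/GB/- → run C
t=17: L0/L1/L2 = CFE/GB/- → run C
t=18: L0/L1/L2 = FE/GB/- → run F
t=19: L0/L1/L2 = FE/GB/- → run F
t=20: L0/L1/L2 = FE/GB/- → run F
t=21: L0/L1/L2 = FE/GB/- → run F
t=22: L0/L1/L2 = E/GBF/- → run E
t=23: L0/L1/L2 = E/GBF/- → run E
t=24: L0/L1/L2 = E/GBF/- → run E
t=25: L0/L1/L2 = -/GBF/- → run G
t=26: L0/L1/L2 = -/GBF/- → run G
t=27: L0/L1/L2 = -/BF/- → run B
t=28: L0/L1/L2 = -/BF/- → run B
t=29: L0/L1/L2 = -/F/- → run F
t=30: L0/L1/L2 = -/F/- → run F
t=31: L0/L1/L2 = -/F/- → run F
t=32: (idle)
t=33: (idle)
t=34: (idle)
t=35: (idle)
t=36: (idle)

completion order = A, D, C, E, G, B, F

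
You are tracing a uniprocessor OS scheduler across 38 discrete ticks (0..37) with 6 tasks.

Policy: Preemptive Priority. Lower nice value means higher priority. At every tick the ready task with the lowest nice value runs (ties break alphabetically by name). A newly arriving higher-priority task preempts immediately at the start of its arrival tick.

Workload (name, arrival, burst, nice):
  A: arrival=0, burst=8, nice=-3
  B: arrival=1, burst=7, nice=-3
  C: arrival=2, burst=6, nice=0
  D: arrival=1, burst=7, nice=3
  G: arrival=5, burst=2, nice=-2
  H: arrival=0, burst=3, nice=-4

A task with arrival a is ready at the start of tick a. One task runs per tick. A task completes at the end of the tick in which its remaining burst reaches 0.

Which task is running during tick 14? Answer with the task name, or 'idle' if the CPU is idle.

t=0: ready={A,H} → run H
t=1: ready={A,B,D,H} → run H
t=2: ready={A,B,C,D,H} → run H
t=3: ready={A,B,C,D} → run A
t=4: ready={A,B,C,D} → run A
t=5: ready={A,B,C,D,G} → run A
t=6: ready={A,B,C,D,G} → run A
t=7: ready={A,B,C,D,G} → run A
t=8: ready={A,B,C,D,G} → run A
t=9: ready={A,B,C,D,G} → run A
t=10: ready={A,B,C,D,G} → run A
t=11: ready={B,C,D,G} → run B
t=12: ready={B,C,D,G} → run B
t=13: ready={B,C,D,G} → run B
t=14: ready={B,C,D,G} → run B
t=15: ready={B,C,D,G} → run B
t=16: ready={B,C,D,G} → run B
t=17: ready={B,C,D,G} → run B
t=18: ready={C,D,G} → run G
t=19: ready={C,D,G} → run G
t=20: ready={C,D} → run C
t=21: ready={C,D} → run C
t=22: ready={C,D} → run C
t=23: ready={C,D} → run C
t=24: ready={C,D} → run C
t=25: ready={C,D} → run C
t=26: ready={D} → run D
t=27: ready={D} → run D
t=28: ready={D} → run D
t=29: ready={D} → run D
t=30: ready={D} → run D
t=31: ready={D} → run D
t=32: ready={D} → run D
t=33: (idle)
t=34: (idle)
t=35: (idle)
t=36: (idle)
t=37: (idle)

running at tick 14 = B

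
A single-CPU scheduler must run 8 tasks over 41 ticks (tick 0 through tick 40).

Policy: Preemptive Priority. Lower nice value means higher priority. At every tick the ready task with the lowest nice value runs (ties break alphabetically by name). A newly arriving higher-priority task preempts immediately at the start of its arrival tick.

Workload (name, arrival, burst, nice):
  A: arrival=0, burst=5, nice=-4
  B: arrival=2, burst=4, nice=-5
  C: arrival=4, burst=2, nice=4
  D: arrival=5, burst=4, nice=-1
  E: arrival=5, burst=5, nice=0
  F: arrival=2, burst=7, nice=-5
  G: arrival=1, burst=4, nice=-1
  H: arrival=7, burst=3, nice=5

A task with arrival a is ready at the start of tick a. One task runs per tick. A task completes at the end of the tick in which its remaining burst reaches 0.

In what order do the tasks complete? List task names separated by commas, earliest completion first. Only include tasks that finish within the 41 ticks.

t=0: ready={A} → run A
t=1: ready={A,G} → run A
t=2: ready={A,B,F,G} → run B
t=3: ready={A,B,F,G} → run B
t=4: ready={A,B,C,F,G} → run B
t=5: ready={A,B,C,D,E,F,G} → run B
t=6: ready={A,C,D,E,F,G} → run F
t=7: ready={A,C,D,E,F,G,H} → run F
t=8: ready={A,C,D,E,F,G,H} → run F
t=9: ready={A,C,D,E,F,G,H} → run F
t=10: ready={A,C,D,E,F,G,H} → run F
t=11: ready={A,C,D,E,F,G,H} → run F
t=12: ready={A,C,D,E,F,G,H} → run F
t=13: ready={A,C,D,E,G,H} → run A
t=14: ready={A,C,D,E,G,H} → run A
t=15: ready={A,C,D,E,G,H} → run A
t=16: ready={C,D,E,G,H} → run D
t=17: ready={C,D,E,G,H} → run D
t=18: ready={C,D,E,G,H} → run D
t=19: ready={C,D,E,G,H} → run D
t=20: ready={C,E,G,H} → run G
t=21: ready={C,E,G,H} → run G
t=22: ready={C,E,G,H} → run G
t=23: ready={C,E,G,H} → run G
t=24: ready={C,E,H} → run E
t=25: ready={C,E,H} → run E
t=26: ready={C,E,H} → run E
t=27: ready={C,E,H} → run E
t=28: ready={C,E,H} → run E
t=29: ready={C,H} → run C
t=30: ready={C,H} → run C
t=31: ready={H} → run H
t=32: ready={H} → run H
t=33: ready={H} → run H
t=34: (idle)
t=35: (idle)
t=36: (idle)
t=37: (idle)
t=38: (idle)
t=39: (idle)
t=40: (idle)

completion order = B, F, A, D, G, E, C, H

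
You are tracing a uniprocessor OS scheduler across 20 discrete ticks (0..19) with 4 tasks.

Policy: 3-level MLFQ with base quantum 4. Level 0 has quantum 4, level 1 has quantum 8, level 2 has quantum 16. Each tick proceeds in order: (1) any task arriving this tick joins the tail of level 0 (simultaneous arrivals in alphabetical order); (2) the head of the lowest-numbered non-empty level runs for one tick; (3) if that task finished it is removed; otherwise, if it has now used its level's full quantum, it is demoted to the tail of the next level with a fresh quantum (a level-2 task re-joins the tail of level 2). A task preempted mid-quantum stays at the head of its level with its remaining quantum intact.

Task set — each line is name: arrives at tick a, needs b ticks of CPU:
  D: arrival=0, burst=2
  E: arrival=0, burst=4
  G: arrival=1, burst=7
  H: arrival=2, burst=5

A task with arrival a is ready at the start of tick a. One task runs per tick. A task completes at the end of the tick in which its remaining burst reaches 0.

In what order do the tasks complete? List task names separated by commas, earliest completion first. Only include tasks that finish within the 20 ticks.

t=0: L0/L1/L2 = DE/-/- → run D
t=1: L0/L1/L2 = DEG/-/- → run D
t=2: L0/L1/L2 = EGH/-/- → run E
t=3: L0/L1/L2 = EGH/-/- → run E
t=4: L0/L1/L2 = EGH/-/- → run E
t=5: L0/L1/L2 = EGH/-/- → run E
t=6: L0/L1/L2 = GH/-/- → run G
t=7: L0/L1/L2 = GH/-/- → run G
t=8: L0/L1/L2 = GH/-/- → run G
t=9: L0/L1/L2 = GH/-/- → run G
t=10: L0/L1/L2 = H/G/- → run H
t=11: L0/L1/L2 = H/G/- → run H
t=12: L0/L1/L2 = H/G/- → run H
t=13: L0/L1/L2 = H/G/- → run H
t=14: L0/L1/L2 = -/GH/- → run G
t=15: L0/L1/L2 = -/GH/- → run G
t=16: L0/L1/L2 = -/GH/- → run G
t=17: L0/L1/L2 = -/H/- → run H
t=18: (idle)
t=19: (idle)

completion order = D, E, G, H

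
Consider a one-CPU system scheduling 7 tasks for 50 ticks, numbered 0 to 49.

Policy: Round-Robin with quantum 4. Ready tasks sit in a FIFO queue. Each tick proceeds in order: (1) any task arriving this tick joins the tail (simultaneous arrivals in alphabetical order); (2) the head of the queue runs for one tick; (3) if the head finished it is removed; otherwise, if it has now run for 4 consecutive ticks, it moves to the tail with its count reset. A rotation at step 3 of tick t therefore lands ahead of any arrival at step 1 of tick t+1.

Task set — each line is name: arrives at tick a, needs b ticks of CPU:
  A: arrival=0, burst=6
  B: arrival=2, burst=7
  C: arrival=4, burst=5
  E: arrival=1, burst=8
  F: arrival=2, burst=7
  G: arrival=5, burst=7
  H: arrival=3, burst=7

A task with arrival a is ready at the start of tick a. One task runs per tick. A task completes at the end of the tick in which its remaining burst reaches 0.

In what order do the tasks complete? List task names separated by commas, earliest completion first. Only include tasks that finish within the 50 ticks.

t=0: queue=[A] q_used=0 → run A
t=1: queue=[A,E] q_used=1 → run A
t=2: queue=[A,E,B,F] q_used=2 → run A
t=3: queue=[A,E,B,F,H] q_used=3 → run A
t=4: queue=[E,B,F,H,A,C] q_used=0 → run E
t=5: queue=[E,B,F,H,A,C,G] q_used=1 → run E
t=6: queue=[E,B,F,H,A,C,G] q_used=2 → run E
t=7: queue=[E,B,F,H,A,C,G] q_used=3 → run E
t=8: queue=[B,F,H,A,C,G,E] q_used=0 → run B
t=9: queue=[B,F,H,A,C,G,E] q_used=1 → run B
t=10: queue=[B,F,H,A,C,G,E] q_used=2 → run B
t=11: queue=[B,F,H,A,C,G,E] q_used=3 → run B
t=12: queue=[F,H,A,C,G,E,B] q_used=0 → run F
t=13: queue=[F,H,A,C,G,E,B] q_used=1 → run F
t=14: queue=[F,H,A,C,G,E,B] q_used=2 → run F
t=15: queue=[F,H,A,C,G,E,B] q_used=3 → run F
t=16: queue=[H,A,C,G,E,B,F] q_used=0 → run H
t=17: queue=[H,A,C,G,E,B,F] q_used=1 → run H
t=18: queue=[H,A,C,G,E,B,F] q_used=2 → run H
t=19: queue=[H,A,C,G,E,B,F] q_used=3 → run H
t=20: queue=[A,C,G,E,B,F,H] q_used=0 → run A
t=21: queue=[A,C,G,E,B,F,H] q_used=1 → run A
t=22: queue=[C,G,E,B,F,H] q_used=0 → run C
t=23: queue=[C,G,E,B,F,H] q_used=1 → run C
t=24: queue=[C,G,E,B,F,H] q_used=2 → run C
t=25: queue=[C,G,E,B,F,H] q_used=3 → run C
t=26: queue=[G,E,B,F,H,C] q_used=0 → run G
t=27: queue=[G,E,B,F,H,C] q_used=1 → run G
t=28: queue=[G,E,B,F,H,C] q_used=2 → run G
t=29: queue=[G,E,B,F,H,C] q_used=3 → run G
t=30: queue=[E,B,F,H,C,G] q_used=0 → run E
t=31: queue=[E,B,F,H,C,G] q_used=1 → run E
t=32: queue=[E,B,F,H,C,G] q_used=2 → run E
t=33: queue=[E,B,F,H,C,G] q_used=3 → run E
t=34: queue=[B,F,H,C,G] q_used=0 → run B
t=35: queue=[B,F,H,C,G] q_used=1 → run B
t=36: queue=[B,F,H,C,G] q_used=2 → run B
t=37: queue=[F,H,C,G] q_used=0 → run F
t=38: queue=[F,H,C,G] q_used=1 → run F
t=39: queue=[F,H,C,G] q_used=2 → run F
t=40: queue=[H,C,G] q_used=0 → run H
t=41: queue=[H,C,G] q_used=1 → run H
t=42: queue=[H,C,G] q_used=2 → run H
t=43: queue=[C,G] q_used=0 → run C
t=44: queue=[G] q_used=0 → run G
t=45: queue=[G] q_used=1 → run G
t=46: queue=[G] q_used=2 → run G
t=47: (idle)
t=48: (idle)
t=49: (idle)

completion order = A, E, B, F, H, C, G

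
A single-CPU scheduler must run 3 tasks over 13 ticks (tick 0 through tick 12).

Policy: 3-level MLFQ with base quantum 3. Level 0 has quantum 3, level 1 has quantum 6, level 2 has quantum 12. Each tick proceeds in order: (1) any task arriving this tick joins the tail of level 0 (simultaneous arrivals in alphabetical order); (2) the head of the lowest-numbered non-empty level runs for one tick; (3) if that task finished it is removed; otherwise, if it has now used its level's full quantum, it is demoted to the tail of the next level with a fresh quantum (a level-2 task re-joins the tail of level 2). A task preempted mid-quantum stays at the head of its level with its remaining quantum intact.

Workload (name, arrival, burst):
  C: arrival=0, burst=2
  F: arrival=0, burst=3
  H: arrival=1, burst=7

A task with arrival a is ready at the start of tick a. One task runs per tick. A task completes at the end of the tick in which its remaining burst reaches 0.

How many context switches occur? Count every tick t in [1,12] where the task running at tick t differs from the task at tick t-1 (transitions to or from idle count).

t=0: L0/L1/L2 = CF/-/- → run C
t=1: L0/L1/L2 = CFH/-/- → run C
t=2: L0/L1/L2 = FH/-/- → run F
t=3: L0/L1/L2 = FH/-/- → run F
t=4: L0/L1/L2 = FH/-/- → run F
t=5: L0/L1/L2 = H/-/- → run H
t=6: L0/L1/L2 = H/-/- → run H
t=7: L0/L1/L2 = H/-/- → run H
t=8: L0/L1/L2 = -/H/- → run H
t=9: L0/L1/L2 = -/H/- → run H
t=10: L0/L1/L2 = -/H/- → run H
t=11: L0/L1/L2 = -/H/- → run H
t=12: (idle)

context switches = 3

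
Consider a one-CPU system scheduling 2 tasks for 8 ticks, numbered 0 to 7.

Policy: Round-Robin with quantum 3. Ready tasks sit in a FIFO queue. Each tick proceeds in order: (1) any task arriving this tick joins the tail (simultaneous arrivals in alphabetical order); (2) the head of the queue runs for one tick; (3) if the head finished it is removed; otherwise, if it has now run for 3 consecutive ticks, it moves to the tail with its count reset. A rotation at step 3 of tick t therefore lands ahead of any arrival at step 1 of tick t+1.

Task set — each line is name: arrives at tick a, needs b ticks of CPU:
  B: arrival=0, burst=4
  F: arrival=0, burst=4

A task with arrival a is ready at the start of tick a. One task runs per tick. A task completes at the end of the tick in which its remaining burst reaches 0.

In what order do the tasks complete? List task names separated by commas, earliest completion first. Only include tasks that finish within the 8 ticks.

completion order = B, F

t=0: queue=[B,F] q_used=0 → run B
t=1: queue=[B,F] q_used=1 → run B
t=2: queue=[B,F] q_used=2 → run B
t=3: queue=[F,B] q_used=0 → run F
t=4: queue=[F,B] q_used=1 → run F
t=5: queue=[F,B] q_used=2 → run F
t=6: queue=[B,F] q_used=0 → run B
t=7: queue=[F] q_used=0 → run F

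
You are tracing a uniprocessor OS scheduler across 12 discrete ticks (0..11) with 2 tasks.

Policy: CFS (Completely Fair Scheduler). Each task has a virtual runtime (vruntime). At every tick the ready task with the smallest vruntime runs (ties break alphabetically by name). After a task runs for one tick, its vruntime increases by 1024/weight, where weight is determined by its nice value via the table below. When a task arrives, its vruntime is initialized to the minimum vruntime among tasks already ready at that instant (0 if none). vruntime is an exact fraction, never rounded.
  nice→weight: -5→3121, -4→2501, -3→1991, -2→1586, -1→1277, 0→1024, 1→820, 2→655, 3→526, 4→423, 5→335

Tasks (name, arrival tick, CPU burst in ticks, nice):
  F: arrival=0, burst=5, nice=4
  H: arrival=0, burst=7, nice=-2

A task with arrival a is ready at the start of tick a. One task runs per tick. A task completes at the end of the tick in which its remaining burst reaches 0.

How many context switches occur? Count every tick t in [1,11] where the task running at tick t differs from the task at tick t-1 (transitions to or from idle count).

context switches = 4

t=0: vr[F=0 H=0] → run F
t=1: vr[F=1024/423 H=0] → run H
t=2: vr[F=1024/423 H=512/793] → run H
t=3: vr[F=1024/423 H=1024/793] → run H
t=4: vr[F=1024/423 H=1536/793] → run H
t=5: vr[F=1024/423 H=2048/793] → run F
t=6: vr[F=2048/423 H=2048/793] → run H
t=7: vr[F=2048/423 H=2560/793] → run H
t=8: vr[F=2048/423 H=3072/793] → run H
t=9: vr[F=2048/423] → run F
t=10: vr[F=1024/141] → run F
t=11: vr[F=4096/423] → run F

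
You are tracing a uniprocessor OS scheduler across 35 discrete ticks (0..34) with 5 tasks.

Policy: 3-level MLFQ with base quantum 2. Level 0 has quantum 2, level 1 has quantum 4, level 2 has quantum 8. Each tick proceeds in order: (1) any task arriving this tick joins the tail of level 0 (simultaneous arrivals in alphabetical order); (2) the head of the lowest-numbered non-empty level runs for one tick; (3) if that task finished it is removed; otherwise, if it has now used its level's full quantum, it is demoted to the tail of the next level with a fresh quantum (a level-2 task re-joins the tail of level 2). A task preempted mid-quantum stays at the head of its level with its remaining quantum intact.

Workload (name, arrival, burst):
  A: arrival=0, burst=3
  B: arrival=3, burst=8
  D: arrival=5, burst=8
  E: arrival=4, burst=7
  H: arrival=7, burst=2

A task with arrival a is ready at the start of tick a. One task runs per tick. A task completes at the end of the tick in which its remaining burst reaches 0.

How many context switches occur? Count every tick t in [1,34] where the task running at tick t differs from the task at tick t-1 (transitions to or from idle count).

context switches = 11

t=0: L0/L1/L2 = A/-/- → run A
t=1: L0/L1/L2 = A/-/- → run A
t=2: L0/L1/L2 = -/A/- → run A
t=3: L0/L1/L2 = B/-/- → run B
t=4: L0/L1/L2 = BE/-/- → run B
t=5: L0/L1/L2 = ED/B/- → run E
t=6: L0/L1/L2 = ED/B/- → run E
t=7: L0/L1/L2 = DH/BE/- → run D
t=8: L0/L1/L2 = DH/BE/- → run D
t=9: L0/L1/L2 = H/BED/- → run H
t=10: L0/L1/L2 = H/BED/- → run H
t=11: L0/L1/L2 = -/BED/- → run B
t=12: L0/L1/L2 = -/BED/- → run B
t=13: L0/L1/L2 = -/BED/- → run B
t=14: L0/L1/L2 = -/BED/- → run B
t=15: L0/L1/L2 = -/ED/B → run E
t=16: L0/L1/L2 = -/ED/B → run E
t=17: L0/L1/L2 = -/ED/B → run E
t=18: L0/L1/L2 = -/ED/B → run E
t=19: L0/L1/L2 = -/D/BE → run D
t=20: L0/L1/L2 = -/D/BE → run D
t=21: L0/L1/L2 = -/D/BE → run D
t=22: L0/L1/L2 = -/D/BE → run D
t=23: L0/L1/L2 = -/-/BED → run B
t=24: L0/L1/L2 = -/-/BED → run B
t=25: L0/L1/L2 = -/-/ED → run E
t=26: L0/L1/L2 = -/-/D → run D
t=27: L0/L1/L2 = -/-/D → run D
t=28: (idle)
t=29: (idle)
t=30: (idle)
t=31: (idle)
t=32: (idle)
t=33: (idle)
t=34: (idle)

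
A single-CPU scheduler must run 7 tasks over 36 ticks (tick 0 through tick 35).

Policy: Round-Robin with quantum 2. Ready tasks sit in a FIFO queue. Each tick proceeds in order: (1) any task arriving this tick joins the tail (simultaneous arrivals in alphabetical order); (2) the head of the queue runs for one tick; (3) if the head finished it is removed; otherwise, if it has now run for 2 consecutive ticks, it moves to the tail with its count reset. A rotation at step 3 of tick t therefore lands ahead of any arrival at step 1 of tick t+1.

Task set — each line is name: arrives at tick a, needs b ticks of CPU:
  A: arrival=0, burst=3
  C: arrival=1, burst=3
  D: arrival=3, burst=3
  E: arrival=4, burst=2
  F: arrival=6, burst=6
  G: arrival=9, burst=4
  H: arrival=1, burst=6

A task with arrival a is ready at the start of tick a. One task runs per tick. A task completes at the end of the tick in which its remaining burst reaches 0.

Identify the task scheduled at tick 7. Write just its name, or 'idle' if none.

t=0: queue=[A] q_used=0 → run A
t=1: queue=[A,C,H] q_used=1 → run A
t=2: queue=[C,H,A] q_used=0 → run C
t=3: queue=[C,H,A,D] q_used=1 → run C
t=4: queue=[H,A,D,C,E] q_used=0 → run H
t=5: queue=[H,A,D,C,E] q_used=1 → run H
t=6: queue=[A,D,C,E,H,F] q_used=0 → run A
t=7: queue=[D,C,E,H,F] q_used=0 → run D
t=8: queue=[D,C,E,H,F] q_used=1 → run D
t=9: queue=[C,E,H,F,D,G] q_used=0 → run C
t=10: queue=[E,H,F,D,G] q_used=0 → run E
t=11: queue=[E,H,F,D,G] q_used=1 → run E
t=12: queue=[H,F,D,G] q_used=0 → run H
t=13: queue=[H,F,D,G] q_used=1 → run H
t=14: queue=[F,D,G,H] q_used=0 → run F
t=15: queue=[F,D,G,H] q_used=1 → run F
t=16: queue=[D,G,H,F] q_used=0 → run D
t=17: queue=[G,H,F] q_used=0 → run G
t=18: queue=[G,H,F] q_used=1 → run G
t=19: queue=[H,F,G] q_used=0 → run H
t=20: queue=[H,F,G] q_used=1 → run H
t=21: queue=[F,G] q_used=0 → run F
t=22: queue=[F,G] q_used=1 → run F
t=23: queue=[G,F] q_used=0 → run G
t=24: queue=[G,F] q_used=1 → run G
t=25: queue=[F] q_used=0 → run F
t=26: queue=[F] q_used=1 → run F
t=27: (idle)
t=28: (idle)
t=29: (idle)
t=30: (idle)
t=31: (idle)
t=32: (idle)
t=33: (idle)
t=34: (idle)
t=35: (idle)

running at tick 7 = D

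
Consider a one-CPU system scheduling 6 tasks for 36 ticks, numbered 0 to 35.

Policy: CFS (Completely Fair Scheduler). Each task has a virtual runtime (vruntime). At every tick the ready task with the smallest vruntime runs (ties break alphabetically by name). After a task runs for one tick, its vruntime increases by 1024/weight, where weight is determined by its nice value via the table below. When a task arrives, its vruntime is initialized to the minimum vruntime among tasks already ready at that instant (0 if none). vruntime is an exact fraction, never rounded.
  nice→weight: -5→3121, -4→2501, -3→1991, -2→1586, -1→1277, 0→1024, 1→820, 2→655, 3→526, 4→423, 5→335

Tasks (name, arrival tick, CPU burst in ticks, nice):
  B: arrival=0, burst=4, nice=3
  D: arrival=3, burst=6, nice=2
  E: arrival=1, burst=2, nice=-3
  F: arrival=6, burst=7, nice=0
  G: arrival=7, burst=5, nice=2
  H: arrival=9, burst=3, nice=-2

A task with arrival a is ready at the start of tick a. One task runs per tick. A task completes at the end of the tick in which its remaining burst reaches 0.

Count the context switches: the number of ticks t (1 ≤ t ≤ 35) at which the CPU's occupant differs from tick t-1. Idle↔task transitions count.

context switches = 25

t=0: vr[B=0] → run B
t=1: vr[B=512/263 E=512/263] → run B
t=2: vr[B=1024/263 E=512/263] → run E
t=3: vr[B=1024/263 D=1288704/523633 E=1288704/523633] → run D
t=4: vr[B=1024/263 D=1380301312/342979615 E=1288704/523633] → run E
t=5: vr[B=1024/263 D=1380301312/342979615] → run B
t=6: vr[B=1536/263 D=1380301312/342979615 F=1380301312/342979615] → run D
t=7: vr[B=1536/263 D=1916501504/342979615 F=1380301312/342979615 G=1380301312/342979615] → run F
t=8: vr[B=1536/263 D=1916501504/342979615 F=1723280927/342979615 G=1380301312/342979615] → run G
t=9: vr[B=1536/263 D=1916501504/342979615 F=1723280927/342979615 G=1916501504/342979615 H=1723280927/342979615] → run F
t=10: vr[B=1536/263 D=1916501504/342979615 F=2066260542/342979615 G=1916501504/342979615 H=1723280927/342979615] → run H
t=11: vr[B=1536/263 D=1916501504/342979615 F=2066260542/342979615 G=1916501504/342979615 H=1542167337991/271982834695] → run D
t=12: vr[B=1536/263 D=2452701696/342979615 F=2066260542/342979615 G=1916501504/342979615 H=1542167337991/271982834695] → run G
t=13: vr[B=1536/263 D=2452701696/342979615 F=2066260542/342979615 G=2452701696/342979615 H=1542167337991/271982834695] → run H
t=14: vr[B=1536/263 D=2452701696/342979615 F=2066260542/342979615 G=2452701696/342979615 H=1717772900871/271982834695] → run B
t=15: vr[D=2452701696/342979615 F=2066260542/342979615 G=2452701696/342979615 H=1717772900871/271982834695] → run F
t=16: vr[D=2452701696/342979615 F=2409240157/342979615 G=2452701696/342979615 H=1717772900871/271982834695] → run H
t=17: vr[D=2452701696/342979615 F=2409240157/342979615 G=2452701696/342979615] → run F
t=18: vr[D=2452701696/342979615 F=2752219772/342979615 G=2452701696/342979615] → run D
t=19: vr[D=2988901888/342979615 F=2752219772/342979615 G=2452701696/342979615] → run G
t=20: vr[D=2988901888/342979615 F=2752219772/342979615 G=2988901888/342979615] → run F
t=21: vr[D=2988901888/342979615 F=3095199387/342979615 G=2988901888/342979615] → run D
t=22: vr[D=705020416/68595923 F=3095199387/342979615 G=2988901888/342979615] → run G
t=23: vr[D=705020416/68595923 F=3095199387/342979615 G=705020416/68595923] → run F
t=24: vr[D=705020416/68595923 F=3438179002/342979615 G=705020416/68595923] → run F
t=25: vr[D=705020416/68595923 G=705020416/68595923] → run D
t=26: vr[G=705020416/68595923] → run G
t=27: (idle)
t=28: (idle)
t=29: (idle)
t=30: (idle)
t=31: (idle)
t=32: (idle)
t=33: (idle)
t=34: (idle)
t=35: (idle)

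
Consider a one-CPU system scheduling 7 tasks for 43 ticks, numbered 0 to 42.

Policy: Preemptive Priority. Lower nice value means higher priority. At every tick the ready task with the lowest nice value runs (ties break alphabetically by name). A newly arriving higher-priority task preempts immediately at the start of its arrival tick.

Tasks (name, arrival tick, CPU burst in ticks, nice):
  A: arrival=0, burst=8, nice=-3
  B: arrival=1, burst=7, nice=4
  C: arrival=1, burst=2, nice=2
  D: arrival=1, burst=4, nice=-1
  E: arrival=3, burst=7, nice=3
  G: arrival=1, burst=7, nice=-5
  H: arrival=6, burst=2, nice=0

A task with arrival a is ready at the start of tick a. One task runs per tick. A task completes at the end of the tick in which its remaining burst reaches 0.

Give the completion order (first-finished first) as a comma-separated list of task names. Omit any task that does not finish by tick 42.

t=0: ready={A} → run A
t=1: ready={A,B,C,D,G} → run G
t=2: ready={A,B,C,D,G} → run G
t=3: ready={A,B,C,D,E,G} → run G
t=4: ready={A,B,C,D,E,G} → run G
t=5: ready={A,B,C,D,E,G} → run G
t=6: ready={A,B,C,D,E,G,H} → run G
t=7: ready={A,B,C,D,E,G,H} → run G
t=8: ready={A,B,C,D,E,H} → run A
t=9: ready={A,B,C,D,E,H} → run A
t=10: ready={A,B,C,D,E,H} → run A
t=11: ready={A,B,C,D,E,H} → run A
t=12: ready={A,B,C,D,E,H} → run A
t=13: ready={A,B,C,D,E,H} → run A
t=14: ready={A,B,C,D,E,H} → run A
t=15: ready={B,C,D,E,H} → run D
t=16: ready={B,C,D,E,H} → run D
t=17: ready={B,C,D,E,H} → run D
t=18: ready={B,C,D,E,H} → run D
t=19: ready={B,C,E,H} → run H
t=20: ready={B,C,E,H} → run H
t=21: ready={B,C,E} → run C
t=22: ready={B,C,E} → run C
t=23: ready={B,E} → run E
t=24: ready={B,E} → run E
t=25: ready={B,E} → run E
t=26: ready={B,E} → run E
t=27: ready={B,E} → run E
t=28: ready={B,E} → run E
t=29: ready={B,E} → run E
t=30: ready={B} → run B
t=31: ready={B} → run B
t=32: ready={B} → run B
t=33: ready={B} → run B
t=34: ready={B} → run B
t=35: ready={B} → run B
t=36: ready={B} → run B
t=37: (idle)
t=38: (idle)
t=39: (idle)
t=40: (idle)
t=41: (idle)
t=42: (idle)

completion order = G, A, D, H, C, E, B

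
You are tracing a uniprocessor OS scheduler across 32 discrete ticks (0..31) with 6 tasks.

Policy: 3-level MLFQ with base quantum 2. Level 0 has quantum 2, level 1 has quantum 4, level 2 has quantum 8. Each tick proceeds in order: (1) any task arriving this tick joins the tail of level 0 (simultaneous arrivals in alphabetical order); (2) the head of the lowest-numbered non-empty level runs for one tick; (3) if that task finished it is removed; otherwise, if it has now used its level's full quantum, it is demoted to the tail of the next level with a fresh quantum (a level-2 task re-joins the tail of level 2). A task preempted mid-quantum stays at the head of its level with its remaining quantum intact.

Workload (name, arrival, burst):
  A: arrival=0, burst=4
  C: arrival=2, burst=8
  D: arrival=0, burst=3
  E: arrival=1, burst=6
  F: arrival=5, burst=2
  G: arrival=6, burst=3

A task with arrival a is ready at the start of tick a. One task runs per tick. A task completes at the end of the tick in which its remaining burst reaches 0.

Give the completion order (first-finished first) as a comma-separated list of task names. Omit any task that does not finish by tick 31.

completion order = F, A, D, E, G, C

t=0: L0/L1/L2 = AD/-/- → run A
t=1: L0/L1/L2 = ADE/-/- → run A
t=2: L0/L1/L2 = DEC/A/- → run D
t=3: L0/L1/L2 = DEC/A/- → run D
t=4: L0/L1/L2 = EC/AD/- → run E
t=5: L0/L1/L2 = ECF/AD/- → run E
t=6: L0/L1/L2 = CFG/ADE/- → run C
t=7: L0/L1/L2 = CFG/ADE/- → run C
t=8: L0/L1/L2 = FG/ADEC/- → run F
t=9: L0/L1/L2 = FG/ADEC/- → run F
t=10: L0/L1/L2 = G/ADEC/- → run G
t=11: L0/L1/L2 = G/ADEC/- → run G
t=12: L0/L1/L2 = -/ADECG/- → run A
t=13: L0/L1/L2 = -/ADECG/- → run A
t=14: L0/L1/L2 = -/DECG/- → run D
t=15: L0/L1/L2 = -/ECG/- → run E
t=16: L0/L1/L2 = -/ECG/- → run E
t=17: L0/L1/L2 = -/ECG/- → run E
t=18: L0/L1/L2 = -/ECG/- → run E
t=19: L0/L1/L2 = -/CG/- → run C
t=20: L0/L1/L2 = -/CG/- → run C
t=21: L0/L1/L2 = -/CG/- → run C
t=22: L0/L1/L2 = -/CG/- → run C
t=23: L0/L1/L2 = -/G/C → run G
t=24: L0/L1/L2 = -/-/C → run C
t=25: L0/L1/L2 = -/-/C → run C
t=26: (idle)
t=27: (idle)
t=28: (idle)
t=29: (idle)
t=30: (idle)
t=31: (idle)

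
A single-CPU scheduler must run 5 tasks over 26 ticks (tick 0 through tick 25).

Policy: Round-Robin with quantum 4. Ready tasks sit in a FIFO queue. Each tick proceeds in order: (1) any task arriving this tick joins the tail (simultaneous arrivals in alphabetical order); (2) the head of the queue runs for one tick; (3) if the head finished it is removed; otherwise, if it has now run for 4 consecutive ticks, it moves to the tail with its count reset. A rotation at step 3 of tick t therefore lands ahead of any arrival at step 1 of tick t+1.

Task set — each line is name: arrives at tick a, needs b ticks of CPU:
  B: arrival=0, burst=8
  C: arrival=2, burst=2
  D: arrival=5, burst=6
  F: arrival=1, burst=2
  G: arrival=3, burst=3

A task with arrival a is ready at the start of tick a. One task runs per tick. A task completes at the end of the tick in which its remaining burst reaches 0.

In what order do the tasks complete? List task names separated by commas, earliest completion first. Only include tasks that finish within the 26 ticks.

t=0: queue=[B] q_used=0 → run B
t=1: queue=[B,F] q_used=1 → run B
t=2: queue=[B,F,C] q_used=2 → run B
t=3: queue=[B,F,C,G] q_used=3 → run B
t=4: queue=[F,C,G,B] q_used=0 → run F
t=5: queue=[F,C,G,B,D] q_used=1 → run F
t=6: queue=[C,G,B,D] q_used=0 → run C
t=7: queue=[C,G,B,D] q_used=1 → run C
t=8: queue=[G,B,D] q_used=0 → run G
t=9: queue=[G,B,D] q_used=1 → run G
t=10: queue=[G,B,D] q_used=2 → run G
t=11: queue=[B,D] q_used=0 → run B
t=12: queue=[B,D] q_used=1 → run B
t=13: queue=[B,D] q_used=2 → run B
t=14: queue=[B,D] q_used=3 → run B
t=15: queue=[D] q_used=0 → run D
t=16: queue=[D] q_used=1 → run D
t=17: queue=[D] q_used=2 → run D
t=18: queue=[D] q_used=3 → run D
t=19: queue=[D] q_used=0 → run D
t=20: queue=[D] q_used=1 → run D
t=21: (idle)
t=22: (idle)
t=23: (idle)
t=24: (idle)
t=25: (idle)

completion order = F, C, G, B, D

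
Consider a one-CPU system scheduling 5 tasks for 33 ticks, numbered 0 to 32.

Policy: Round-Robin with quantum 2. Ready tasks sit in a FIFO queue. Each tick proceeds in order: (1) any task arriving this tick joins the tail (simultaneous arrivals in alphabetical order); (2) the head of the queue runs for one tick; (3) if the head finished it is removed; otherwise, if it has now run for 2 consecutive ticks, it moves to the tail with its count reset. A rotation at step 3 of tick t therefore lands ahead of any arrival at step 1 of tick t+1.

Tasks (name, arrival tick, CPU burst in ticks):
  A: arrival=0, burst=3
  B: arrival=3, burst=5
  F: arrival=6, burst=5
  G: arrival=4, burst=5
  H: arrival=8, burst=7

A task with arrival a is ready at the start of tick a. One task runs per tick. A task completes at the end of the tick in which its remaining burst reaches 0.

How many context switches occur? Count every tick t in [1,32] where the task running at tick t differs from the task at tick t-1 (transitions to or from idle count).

t=0: queue=[A] q_used=0 → run A
t=1: queue=[A] q_used=1 → run A
t=2: queue=[A] q_used=0 → run A
t=3: queue=[B] q_used=0 → run B
t=4: queue=[B,G] q_used=1 → run B
t=5: queue=[G,B] q_used=0 → run G
t=6: queue=[G,B,F] q_used=1 → run G
t=7: queue=[B,F,G] q_used=0 → run B
t=8: queue=[B,F,G,H] q_used=1 → run B
t=9: queue=[F,G,H,B] q_used=0 → run F
t=10: queue=[F,G,H,B] q_used=1 → run F
t=11: queue=[G,H,B,F] q_used=0 → run G
t=12: queue=[G,H,B,F] q_used=1 → run G
t=13: queue=[H,B,F,G] q_used=0 → run H
t=14: queue=[H,B,F,G] q_used=1 → run H
t=15: queue=[B,F,G,H] q_used=0 → run B
t=16: queue=[F,G,H] q_used=0 → run F
t=17: queue=[F,G,H] q_used=1 → run F
t=18: queue=[G,H,F] q_used=0 → run G
t=19: queue=[H,F] q_used=0 → run H
t=20: queue=[H,F] q_used=1 → run H
t=21: queue=[F,H] q_used=0 → run F
t=22: queue=[H] q_used=0 → run H
t=23: queue=[H] q_used=1 → run H
t=24: queue=[H] q_used=0 → run H
t=25: (idle)
t=26: (idle)
t=27: (idle)
t=28: (idle)
t=29: (idle)
t=30: (idle)
t=31: (idle)
t=32: (idle)

context switches = 13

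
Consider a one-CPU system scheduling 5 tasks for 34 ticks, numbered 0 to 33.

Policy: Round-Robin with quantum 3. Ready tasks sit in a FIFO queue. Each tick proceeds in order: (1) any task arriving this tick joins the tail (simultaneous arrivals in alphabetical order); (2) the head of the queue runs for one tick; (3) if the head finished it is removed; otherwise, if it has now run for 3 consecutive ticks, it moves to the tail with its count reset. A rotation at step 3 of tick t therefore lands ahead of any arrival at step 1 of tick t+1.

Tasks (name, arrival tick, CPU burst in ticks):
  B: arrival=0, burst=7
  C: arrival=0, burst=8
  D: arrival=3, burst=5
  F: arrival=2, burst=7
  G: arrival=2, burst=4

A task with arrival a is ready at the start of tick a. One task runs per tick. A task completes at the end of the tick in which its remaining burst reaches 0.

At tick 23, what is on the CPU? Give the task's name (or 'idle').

t=0: queue=[B,C] q_used=0 → run B
t=1: queue=[B,C] q_used=1 → run B
t=2: queue=[B,C,F,G] q_used=2 → run B
t=3: queue=[C,F,G,B,D] q_used=0 → run C
t=4: queue=[C,F,G,B,D] q_used=1 → run C
t=5: queue=[C,F,G,B,D] q_used=2 → run C
t=6: queue=[F,G,B,D,C] q_used=0 → run F
t=7: queue=[F,G,B,D,C] q_used=1 → run F
t=8: queue=[F,G,B,D,C] q_used=2 → run F
t=9: queue=[G,B,D,C,F] q_used=0 → run G
t=10: queue=[G,B,D,C,F] q_used=1 → run G
t=11: queue=[G,B,D,C,F] q_used=2 → run G
t=12: queue=[B,D,C,F,G] q_used=0 → run B
t=13: queue=[B,D,C,F,G] q_used=1 → run B
t=14: queue=[B,D,C,F,G] q_used=2 → run B
t=15: queue=[D,C,F,G,B] q_used=0 → run D
t=16: queue=[D,C,F,G,B] q_used=1 → run D
t=17: queue=[D,C,F,G,B] q_used=2 → run D
t=18: queue=[C,F,G,B,D] q_used=0 → run C
t=19: queue=[C,F,G,B,D] q_used=1 → run C
t=20: queue=[C,F,G,B,D] q_used=2 → run C
t=21: queue=[F,G,B,D,C] q_used=0 → run F
t=22: queue=[F,G,B,D,C] q_used=1 → run F
t=23: queue=[F,G,B,D,C] q_used=2 → run F
t=24: queue=[G,B,D,C,F] q_used=0 → run G
t=25: queue=[B,D,C,F] q_used=0 → run B
t=26: queue=[D,C,F] q_used=0 → run D
t=27: queue=[D,C,F] q_used=1 → run D
t=28: queue=[C,F] q_used=0 → run C
t=29: queue=[C,F] q_used=1 → run C
t=30: queue=[F] q_used=0 → run F
t=31: (idle)
t=32: (idle)
t=33: (idle)

running at tick 23 = F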